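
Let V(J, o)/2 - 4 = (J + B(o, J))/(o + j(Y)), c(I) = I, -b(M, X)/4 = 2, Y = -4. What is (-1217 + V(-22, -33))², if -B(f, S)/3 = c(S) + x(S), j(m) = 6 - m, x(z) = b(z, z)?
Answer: 780811249/529 ≈ 1.4760e+6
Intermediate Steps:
b(M, X) = -8 (b(M, X) = -4*2 = -8)
x(z) = -8
B(f, S) = 24 - 3*S (B(f, S) = -3*(S - 8) = -3*(-8 + S) = 24 - 3*S)
V(J, o) = 8 + 2*(24 - 2*J)/(10 + o) (V(J, o) = 8 + 2*((J + (24 - 3*J))/(o + (6 - 1*(-4)))) = 8 + 2*((24 - 2*J)/(o + (6 + 4))) = 8 + 2*((24 - 2*J)/(o + 10)) = 8 + 2*((24 - 2*J)/(10 + o)) = 8 + 2*(24 - 2*J)/(10 + o))
(-1217 + V(-22, -33))² = (-1217 + 4*(32 - 1*(-22) + 2*(-33))/(10 - 33))² = (-1217 + 4*(32 + 22 - 66)/(-23))² = (-1217 + 4*(-1/23)*(-12))² = (-1217 + 48/23)² = (-27943/23)² = 780811249/529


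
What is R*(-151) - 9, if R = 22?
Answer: -3331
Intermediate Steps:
R*(-151) - 9 = 22*(-151) - 9 = -3322 - 9 = -3331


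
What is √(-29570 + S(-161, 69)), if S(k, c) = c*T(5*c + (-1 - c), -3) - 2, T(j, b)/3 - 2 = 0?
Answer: I*√29158 ≈ 170.76*I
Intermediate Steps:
T(j, b) = 6 (T(j, b) = 6 + 3*0 = 6 + 0 = 6)
S(k, c) = -2 + 6*c (S(k, c) = c*6 - 2 = 6*c - 2 = -2 + 6*c)
√(-29570 + S(-161, 69)) = √(-29570 + (-2 + 6*69)) = √(-29570 + (-2 + 414)) = √(-29570 + 412) = √(-29158) = I*√29158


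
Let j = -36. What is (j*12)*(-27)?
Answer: 11664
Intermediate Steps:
(j*12)*(-27) = -36*12*(-27) = -432*(-27) = 11664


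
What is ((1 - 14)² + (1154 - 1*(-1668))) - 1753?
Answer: 1238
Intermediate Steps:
((1 - 14)² + (1154 - 1*(-1668))) - 1753 = ((-13)² + (1154 + 1668)) - 1753 = (169 + 2822) - 1753 = 2991 - 1753 = 1238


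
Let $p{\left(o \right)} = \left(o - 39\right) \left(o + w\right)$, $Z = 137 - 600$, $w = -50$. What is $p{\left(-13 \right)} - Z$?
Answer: $3739$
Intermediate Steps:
$Z = -463$ ($Z = 137 - 600 = -463$)
$p{\left(o \right)} = \left(-50 + o\right) \left(-39 + o\right)$ ($p{\left(o \right)} = \left(o - 39\right) \left(o - 50\right) = \left(-39 + o\right) \left(-50 + o\right) = \left(-50 + o\right) \left(-39 + o\right)$)
$p{\left(-13 \right)} - Z = \left(1950 + \left(-13\right)^{2} - -1157\right) - -463 = \left(1950 + 169 + 1157\right) + 463 = 3276 + 463 = 3739$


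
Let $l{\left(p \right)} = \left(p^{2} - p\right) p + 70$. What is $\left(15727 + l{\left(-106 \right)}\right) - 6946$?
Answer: $-1193401$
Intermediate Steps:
$l{\left(p \right)} = 70 + p \left(p^{2} - p\right)$ ($l{\left(p \right)} = p \left(p^{2} - p\right) + 70 = 70 + p \left(p^{2} - p\right)$)
$\left(15727 + l{\left(-106 \right)}\right) - 6946 = \left(15727 + \left(70 + \left(-106\right)^{3} - \left(-106\right)^{2}\right)\right) - 6946 = \left(15727 - 1202182\right) - 6946 = -1186455 - 6946 = -1193401$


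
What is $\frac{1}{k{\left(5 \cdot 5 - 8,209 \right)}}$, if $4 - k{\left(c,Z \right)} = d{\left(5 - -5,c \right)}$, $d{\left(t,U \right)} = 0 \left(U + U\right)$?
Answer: $\frac{1}{4} \approx 0.25$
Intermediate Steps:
$d{\left(t,U \right)} = 0$ ($d{\left(t,U \right)} = 0 \cdot 2 U = 0$)
$k{\left(c,Z \right)} = 4$ ($k{\left(c,Z \right)} = 4 - 0 = 4 + 0 = 4$)
$\frac{1}{k{\left(5 \cdot 5 - 8,209 \right)}} = \frac{1}{4}$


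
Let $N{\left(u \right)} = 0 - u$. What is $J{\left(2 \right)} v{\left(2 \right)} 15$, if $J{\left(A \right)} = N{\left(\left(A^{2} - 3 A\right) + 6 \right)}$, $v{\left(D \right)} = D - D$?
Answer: $0$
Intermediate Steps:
$v{\left(D \right)} = 0$
$N{\left(u \right)} = - u$
$J{\left(A \right)} = -6 - A^{2} + 3 A$ ($J{\left(A \right)} = - (\left(A^{2} - 3 A\right) + 6) = - (6 + A^{2} - 3 A) = -6 - A^{2} + 3 A$)
$J{\left(2 \right)} v{\left(2 \right)} 15 = \left(-6 - 2^{2} + 3 \cdot 2\right) 0 \cdot 15 = \left(-6 - 4 + 6\right) 0 \cdot 15 = \left(-4\right) 0 \cdot 15 = 0 \cdot 15 = 0$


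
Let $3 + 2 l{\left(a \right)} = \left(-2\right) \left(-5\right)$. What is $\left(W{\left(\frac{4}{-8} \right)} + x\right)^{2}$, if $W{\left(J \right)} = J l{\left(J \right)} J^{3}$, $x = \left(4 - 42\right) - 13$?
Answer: $\frac{2640625}{1024} \approx 2578.7$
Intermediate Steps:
$l{\left(a \right)} = \frac{7}{2}$ ($l{\left(a \right)} = - \frac{3}{2} + \frac{\left(-2\right) \left(-5\right)}{2} = - \frac{3}{2} + \frac{1}{2} \cdot 10 = - \frac{3}{2} + 5 = \frac{7}{2}$)
$x = -51$ ($x = -38 - 13 = -51$)
$W{\left(J \right)} = \frac{7 J^{4}}{2}$ ($W{\left(J \right)} = J \frac{7}{2} J^{3} = \frac{7 J}{2} J^{3} = \frac{7 J^{4}}{2}$)
$\left(W{\left(\frac{4}{-8} \right)} + x\right)^{2} = \left(\frac{7 \left(\frac{4}{-8}\right)^{4}}{2} - 51\right)^{2} = \left(\frac{7 \left(4 \left(- \frac{1}{8}\right)\right)^{4}}{2} - 51\right)^{2} = \left(\frac{7 \left(- \frac{1}{2}\right)^{4}}{2} - 51\right)^{2} = \left(\frac{7}{2} \cdot \frac{1}{16} - 51\right)^{2} = \left(\frac{7}{32} - 51\right)^{2} = \left(- \frac{1625}{32}\right)^{2} = \frac{2640625}{1024}$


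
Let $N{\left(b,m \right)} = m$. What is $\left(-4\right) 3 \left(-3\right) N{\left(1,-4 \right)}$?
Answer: $-144$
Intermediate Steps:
$\left(-4\right) 3 \left(-3\right) N{\left(1,-4 \right)} = \left(-4\right) 3 \left(-3\right) \left(-4\right) = \left(-12\right) \left(-3\right) \left(-4\right) = 36 \left(-4\right) = -144$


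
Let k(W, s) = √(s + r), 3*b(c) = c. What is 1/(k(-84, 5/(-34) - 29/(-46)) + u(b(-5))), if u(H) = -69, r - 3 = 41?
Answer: -26979/1844158 - √6800663/1844158 ≈ -0.016044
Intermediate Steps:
r = 44 (r = 3 + 41 = 44)
b(c) = c/3
k(W, s) = √(44 + s) (k(W, s) = √(s + 44) = √(44 + s))
1/(k(-84, 5/(-34) - 29/(-46)) + u(b(-5))) = 1/(√(44 + (5/(-34) - 29/(-46))) - 69) = 1/(√(44 + (5*(-1/34) - 29*(-1/46))) - 69) = 1/(√(44 + (-5/34 + 29/46)) - 69) = 1/(√(44 + 189/391) - 69) = 1/(√(17393/391) - 69) = 1/(√6800663/391 - 69) = 1/(-69 + √6800663/391)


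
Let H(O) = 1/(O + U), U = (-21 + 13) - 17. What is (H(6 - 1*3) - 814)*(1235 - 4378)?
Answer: 56287987/22 ≈ 2.5585e+6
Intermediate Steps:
U = -25 (U = -8 - 17 = -25)
H(O) = 1/(-25 + O) (H(O) = 1/(O - 25) = 1/(-25 + O))
(H(6 - 1*3) - 814)*(1235 - 4378) = (1/(-25 + (6 - 1*3)) - 814)*(1235 - 4378) = (1/(-25 + (6 - 3)) - 814)*(-3143) = (1/(-25 + 3) - 814)*(-3143) = (1/(-22) - 814)*(-3143) = (-1/22 - 814)*(-3143) = -17909/22*(-3143) = 56287987/22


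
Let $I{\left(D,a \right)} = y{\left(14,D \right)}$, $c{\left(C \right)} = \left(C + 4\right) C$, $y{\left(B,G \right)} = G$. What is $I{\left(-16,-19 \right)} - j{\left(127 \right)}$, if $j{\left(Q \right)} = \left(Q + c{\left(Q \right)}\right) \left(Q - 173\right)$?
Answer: $771128$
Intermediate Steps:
$c{\left(C \right)} = C \left(4 + C\right)$ ($c{\left(C \right)} = \left(4 + C\right) C = C \left(4 + C\right)$)
$j{\left(Q \right)} = \left(-173 + Q\right) \left(Q + Q \left(4 + Q\right)\right)$ ($j{\left(Q \right)} = \left(Q + Q \left(4 + Q\right)\right) \left(Q - 173\right) = \left(Q + Q \left(4 + Q\right)\right) \left(-173 + Q\right) = \left(-173 + Q\right) \left(Q + Q \left(4 + Q\right)\right)$)
$I{\left(D,a \right)} = D$
$I{\left(-16,-19 \right)} - j{\left(127 \right)} = -16 - 127 \left(-865 + 127^{2} - 21336\right) = -16 - 127 \left(-865 + 16129 - 21336\right) = -16 - 127 \left(-6072\right) = -16 - -771144 = -16 + 771144 = 771128$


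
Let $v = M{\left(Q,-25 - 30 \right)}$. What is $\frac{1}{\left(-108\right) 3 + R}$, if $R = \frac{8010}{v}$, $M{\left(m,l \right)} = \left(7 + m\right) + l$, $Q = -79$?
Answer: $- \frac{127}{49158} \approx -0.0025835$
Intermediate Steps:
$M{\left(m,l \right)} = 7 + l + m$
$v = -127$ ($v = 7 - 55 - 79 = -127$)
$R = - \frac{8010}{127}$ ($R = \frac{8010}{-127} = 8010 \left(- \frac{1}{127}\right) = - \frac{8010}{127} \approx -63.071$)
$\frac{1}{\left(-108\right) 3 + R} = \frac{1}{\left(-108\right) 3 - \frac{8010}{127}} = \frac{1}{-324 - \frac{8010}{127}} = \frac{1}{- \frac{49158}{127}} = - \frac{127}{49158}$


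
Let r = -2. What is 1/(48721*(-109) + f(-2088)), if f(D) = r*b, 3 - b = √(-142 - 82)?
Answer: -5310595/28202419254921 - 8*I*√14/28202419254921 ≈ -1.883e-7 - 1.0614e-12*I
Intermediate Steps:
b = 3 - 4*I*√14 (b = 3 - √(-142 - 82) = 3 - √(-224) = 3 - 4*I*√14 ≈ 3.0 - 14.967*I)
f(D) = -6 + 8*I*√14 (f(D) = -2*(3 - 4*I*√14) = -6 + 8*I*√14)
1/(48721*(-109) + f(-2088)) = 1/(48721*(-109) + (-6 + 8*I*√14)) = 1/(-5310589 + (-6 + 8*I*√14)) = 1/(-5310595 + 8*I*√14)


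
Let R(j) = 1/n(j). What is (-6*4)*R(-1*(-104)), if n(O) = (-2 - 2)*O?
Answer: 3/52 ≈ 0.057692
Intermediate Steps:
n(O) = -4*O
R(j) = -1/(4*j) (R(j) = 1/(-4*j) = -1/(4*j))
(-6*4)*R(-1*(-104)) = (-6*4)*(-1/(4*((-1*(-104))))) = -(-6)/104 = -24*(-1/416) = 3/52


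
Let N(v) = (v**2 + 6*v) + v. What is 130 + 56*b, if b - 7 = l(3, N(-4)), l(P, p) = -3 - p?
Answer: 1026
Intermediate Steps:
N(v) = v**2 + 7*v
b = 16 (b = 7 + (-3 - (-4)*(7 - 4)) = 7 + (-3 - (-4)*3) = 7 + (-3 - 1*(-12)) = 7 + (-3 + 12) = 7 + 9 = 16)
130 + 56*b = 130 + 56*16 = 130 + 896 = 1026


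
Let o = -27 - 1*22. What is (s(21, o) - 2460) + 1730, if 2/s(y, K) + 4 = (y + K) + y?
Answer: -8032/11 ≈ -730.18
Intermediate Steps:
o = -49 (o = -27 - 22 = -49)
s(y, K) = 2/(-4 + K + 2*y) (s(y, K) = 2/(-4 + ((y + K) + y)) = 2/(-4 + ((K + y) + y)) = 2/(-4 + (K + 2*y)) = 2/(-4 + K + 2*y))
(s(21, o) - 2460) + 1730 = (2/(-4 - 49 + 2*21) - 2460) + 1730 = (2/(-4 - 49 + 42) - 2460) + 1730 = (2/(-11) - 2460) + 1730 = (2*(-1/11) - 2460) + 1730 = (-2/11 - 2460) + 1730 = -27062/11 + 1730 = -8032/11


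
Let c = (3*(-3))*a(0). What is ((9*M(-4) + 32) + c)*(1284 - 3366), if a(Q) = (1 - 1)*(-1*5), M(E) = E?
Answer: 8328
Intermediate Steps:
a(Q) = 0 (a(Q) = 0*(-5) = 0)
c = 0 (c = (3*(-3))*0 = -9*0 = 0)
((9*M(-4) + 32) + c)*(1284 - 3366) = ((9*(-4) + 32) + 0)*(1284 - 3366) = ((-36 + 32) + 0)*(-2082) = (-4 + 0)*(-2082) = -4*(-2082) = 8328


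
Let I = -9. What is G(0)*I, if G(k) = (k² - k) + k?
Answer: 0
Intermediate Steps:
G(k) = k²
G(0)*I = 0²*(-9) = 0*(-9) = 0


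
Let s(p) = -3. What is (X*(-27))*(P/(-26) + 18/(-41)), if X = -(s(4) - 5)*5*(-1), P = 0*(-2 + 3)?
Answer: -19440/41 ≈ -474.15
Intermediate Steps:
P = 0 (P = 0*1 = 0)
X = -40 (X = -(-3 - 5)*5*(-1) = -(-8)*5*(-1) = -1*(-40)*(-1) = 40*(-1) = -40)
(X*(-27))*(P/(-26) + 18/(-41)) = (-40*(-27))*(0/(-26) + 18/(-41)) = 1080*(0*(-1/26) + 18*(-1/41)) = 1080*(0 - 18/41) = 1080*(-18/41) = -19440/41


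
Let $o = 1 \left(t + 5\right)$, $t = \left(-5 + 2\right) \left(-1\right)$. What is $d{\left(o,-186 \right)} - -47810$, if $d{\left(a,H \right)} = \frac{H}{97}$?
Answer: $\frac{4637384}{97} \approx 47808.0$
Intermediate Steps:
$t = 3$ ($t = \left(-3\right) \left(-1\right) = 3$)
$o = 8$ ($o = 1 \left(3 + 5\right) = 1 \cdot 8 = 8$)
$d{\left(a,H \right)} = \frac{H}{97}$ ($d{\left(a,H \right)} = H \frac{1}{97} = \frac{H}{97}$)
$d{\left(o,-186 \right)} - -47810 = \frac{1}{97} \left(-186\right) - -47810 = - \frac{186}{97} + 47810 = \frac{4637384}{97}$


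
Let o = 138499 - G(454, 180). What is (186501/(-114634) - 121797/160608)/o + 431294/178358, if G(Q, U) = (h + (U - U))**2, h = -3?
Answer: 91640639913032258831/37897484482493155520 ≈ 2.4181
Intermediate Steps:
G(Q, U) = 9 (G(Q, U) = (-3 + (U - U))**2 = (-3 + 0)**2 = (-3)**2 = 9)
o = 138490 (o = 138499 - 1*9 = 138499 - 9 = 138490)
(186501/(-114634) - 121797/160608)/o + 431294/178358 = (186501/(-114634) - 121797/160608)/138490 + 431294/178358 = (186501*(-1/114634) - 121797*1/160608)*(1/138490) + 431294*(1/178358) = (-186501/114634 - 40599/53536)*(1/138490) + 215647/89179 = -7319271651/3068522912*1/138490 + 215647/89179 = -7319271651/424959738082880 + 215647/89179 = 91640639913032258831/37897484482493155520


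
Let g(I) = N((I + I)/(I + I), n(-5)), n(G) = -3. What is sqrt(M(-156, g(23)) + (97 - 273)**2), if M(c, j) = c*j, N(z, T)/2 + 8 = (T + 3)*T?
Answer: 8*sqrt(523) ≈ 182.95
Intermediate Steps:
N(z, T) = -16 + 2*T*(3 + T) (N(z, T) = -16 + 2*((T + 3)*T) = -16 + 2*((3 + T)*T) = -16 + 2*(T*(3 + T)) = -16 + 2*T*(3 + T))
g(I) = -16 (g(I) = -16 + 2*(-3)**2 + 6*(-3) = -16 + 2*9 - 18 = -16 + 18 - 18 = -16)
sqrt(M(-156, g(23)) + (97 - 273)**2) = sqrt(-156*(-16) + (97 - 273)**2) = sqrt(2496 + (-176)**2) = sqrt(2496 + 30976) = sqrt(33472) = 8*sqrt(523)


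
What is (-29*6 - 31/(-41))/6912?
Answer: -7103/283392 ≈ -0.025064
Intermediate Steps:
(-29*6 - 31/(-41))/6912 = (-174 - 31*(-1/41))*(1/6912) = (-174 + 31/41)*(1/6912) = -7103/41*1/6912 = -7103/283392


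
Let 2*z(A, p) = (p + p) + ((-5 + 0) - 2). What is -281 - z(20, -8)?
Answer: -539/2 ≈ -269.50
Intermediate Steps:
z(A, p) = -7/2 + p (z(A, p) = ((p + p) + ((-5 + 0) - 2))/2 = (2*p + (-5 - 2))/2 = (2*p - 7)/2 = (-7 + 2*p)/2 = -7/2 + p)
-281 - z(20, -8) = -281 - (-7/2 - 8) = -281 - 1*(-23/2) = -281 + 23/2 = -539/2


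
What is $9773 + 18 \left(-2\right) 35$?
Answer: $8513$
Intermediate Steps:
$9773 + 18 \left(-2\right) 35 = 9773 - 1260 = 8513$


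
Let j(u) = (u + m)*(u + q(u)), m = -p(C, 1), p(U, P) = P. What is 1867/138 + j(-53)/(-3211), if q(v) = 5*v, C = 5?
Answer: 3625201/443118 ≈ 8.1811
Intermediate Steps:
m = -1 (m = -1*1 = -1)
j(u) = 6*u*(-1 + u) (j(u) = (u - 1)*(u + 5*u) = (-1 + u)*(6*u) = 6*u*(-1 + u))
1867/138 + j(-53)/(-3211) = 1867/138 + (6*(-53)*(-1 - 53))/(-3211) = 1867*(1/138) + (6*(-53)*(-54))*(-1/3211) = 1867/138 + 17172*(-1/3211) = 1867/138 - 17172/3211 = 3625201/443118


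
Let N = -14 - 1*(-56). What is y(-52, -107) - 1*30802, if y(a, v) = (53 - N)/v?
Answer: -3295825/107 ≈ -30802.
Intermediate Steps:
N = 42 (N = -14 + 56 = 42)
y(a, v) = 11/v (y(a, v) = (53 - 1*42)/v = (53 - 42)/v = 11/v)
y(-52, -107) - 1*30802 = 11/(-107) - 1*30802 = 11*(-1/107) - 30802 = -11/107 - 30802 = -3295825/107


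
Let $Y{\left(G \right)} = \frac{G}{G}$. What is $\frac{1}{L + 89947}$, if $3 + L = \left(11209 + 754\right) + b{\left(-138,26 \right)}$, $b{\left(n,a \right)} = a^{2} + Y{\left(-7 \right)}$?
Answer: $\frac{1}{102584} \approx 9.7481 \cdot 10^{-6}$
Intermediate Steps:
$Y{\left(G \right)} = 1$
$b{\left(n,a \right)} = 1 + a^{2}$ ($b{\left(n,a \right)} = a^{2} + 1 = 1 + a^{2}$)
$L = 12637$ ($L = -3 + \left(\left(11209 + 754\right) + \left(1 + 26^{2}\right)\right) = -3 + \left(11963 + \left(1 + 676\right)\right) = -3 + \left(11963 + 677\right) = -3 + 12640 = 12637$)
$\frac{1}{L + 89947} = \frac{1}{12637 + 89947} = \frac{1}{102584}$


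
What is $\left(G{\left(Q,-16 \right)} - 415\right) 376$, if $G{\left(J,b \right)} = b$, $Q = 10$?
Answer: $-162056$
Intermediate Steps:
$\left(G{\left(Q,-16 \right)} - 415\right) 376 = \left(-16 - 415\right) 376 = \left(-431\right) 376 = -162056$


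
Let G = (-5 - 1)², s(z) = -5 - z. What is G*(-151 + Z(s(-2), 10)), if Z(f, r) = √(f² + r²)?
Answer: -5436 + 36*√109 ≈ -5060.1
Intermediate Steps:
G = 36 (G = (-6)² = 36)
G*(-151 + Z(s(-2), 10)) = 36*(-151 + √((-5 - 1*(-2))² + 10²)) = 36*(-151 + √((-5 + 2)² + 100)) = 36*(-151 + √((-3)² + 100)) = 36*(-151 + √(9 + 100)) = 36*(-151 + √109) = -5436 + 36*√109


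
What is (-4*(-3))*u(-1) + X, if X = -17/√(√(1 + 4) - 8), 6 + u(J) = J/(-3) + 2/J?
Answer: -92 + 17*I/√(8 - √5) ≈ -92.0 + 7.0809*I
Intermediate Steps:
u(J) = -6 + 2/J - J/3 (u(J) = -6 + (J/(-3) + 2/J) = -6 + (J*(-⅓) + 2/J) = -6 + (-J/3 + 2/J) = -6 + (2/J - J/3) = -6 + 2/J - J/3)
X = -17/√(-8 + √5) (X = -17/√(√5 - 8) = -17/√(-8 + √5) ≈ 7.0809*I)
(-4*(-3))*u(-1) + X = (-4*(-3))*(-6 + 2/(-1) - ⅓*(-1)) + 17*I/√(8 - √5) = 12*(-6 + 2*(-1) + ⅓) + 17*I/√(8 - √5) = 12*(-6 - 2 + ⅓) + 17*I/√(8 - √5) = 12*(-23/3) + 17*I/√(8 - √5) = -92 + 17*I/√(8 - √5)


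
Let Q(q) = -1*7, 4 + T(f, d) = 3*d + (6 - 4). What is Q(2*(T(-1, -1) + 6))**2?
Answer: 49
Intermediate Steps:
T(f, d) = -2 + 3*d (T(f, d) = -4 + (3*d + (6 - 4)) = -4 + (3*d + 2) = -4 + (2 + 3*d) = -2 + 3*d)
Q(q) = -7
Q(2*(T(-1, -1) + 6))**2 = (-7)**2 = 49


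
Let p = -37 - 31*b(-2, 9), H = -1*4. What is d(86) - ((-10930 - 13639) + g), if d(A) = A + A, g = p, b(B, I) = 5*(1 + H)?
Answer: 24313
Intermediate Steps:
H = -4
b(B, I) = -15 (b(B, I) = 5*(1 - 4) = 5*(-3) = -15)
p = 428 (p = -37 - 31*(-15) = -37 + 465 = 428)
g = 428
d(A) = 2*A
d(86) - ((-10930 - 13639) + g) = 2*86 - ((-10930 - 13639) + 428) = 172 - (-24569 + 428) = 172 - 1*(-24141) = 172 + 24141 = 24313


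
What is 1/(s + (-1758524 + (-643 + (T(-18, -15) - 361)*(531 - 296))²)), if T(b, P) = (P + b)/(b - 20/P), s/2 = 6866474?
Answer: 100/723913358529 ≈ 1.3814e-10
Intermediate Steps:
s = 13732948 (s = 2*6866474 = 13732948)
T(b, P) = (P + b)/(b - 20/P)
1/(s + (-1758524 + (-643 + (T(-18, -15) - 361)*(531 - 296))²)) = 1/(13732948 + (-1758524 + (-643 + (-15*(-15 - 18)/(-20 - 15*(-18)) - 361)*(531 - 296))²)) = 1/(13732948 + (-1758524 + (-643 + (-15*(-33)/(-20 + 270) - 361)*235)²)) = 1/(13732948 + (-1758524 + (-643 + (-15*(-33)/250 - 361)*235)²)) = 1/(13732948 + (-1758524 + (-643 + (-15*1/250*(-33) - 361)*235)²)) = 1/(13732948 + (-1758524 + (-643 + (99/50 - 361)*235)²)) = 1/(13732948 + (-1758524 + (-643 - 17951/50*235)²)) = 1/(13732948 + (-1758524 + (-643 - 843697/10)²)) = 1/(13732948 + (-1758524 + (-850127/10)²)) = 1/(13732948 + (-1758524 + 722715916129/100)) = 1/(13732948 + 722540063729/100) = 1/(723913358529/100) = 100/723913358529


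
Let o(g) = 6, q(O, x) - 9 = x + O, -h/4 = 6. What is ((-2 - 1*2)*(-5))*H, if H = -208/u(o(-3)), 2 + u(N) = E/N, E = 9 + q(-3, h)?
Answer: 8320/7 ≈ 1188.6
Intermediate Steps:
h = -24 (h = -4*6 = -24)
q(O, x) = 9 + O + x (q(O, x) = 9 + (x + O) = 9 + (O + x) = 9 + O + x)
E = -9 (E = 9 + (9 - 3 - 24) = 9 - 18 = -9)
u(N) = -2 - 9/N
H = 416/7 (H = -208/(-2 - 9/6) = -208/(-2 - 9*⅙) = -208/(-2 - 3/2) = -208/(-7/2) = -208*(-2/7) = 416/7 ≈ 59.429)
((-2 - 1*2)*(-5))*H = ((-2 - 1*2)*(-5))*(416/7) = ((-2 - 2)*(-5))*(416/7) = -4*(-5)*(416/7) = 20*(416/7) = 8320/7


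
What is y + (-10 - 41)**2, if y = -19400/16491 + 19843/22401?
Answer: 320246927668/123138297 ≈ 2600.7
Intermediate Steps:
y = -35782829/123138297 (y = -19400*1/16491 + 19843*(1/22401) = -19400/16491 + 19843/22401 = -35782829/123138297 ≈ -0.29059)
y + (-10 - 41)**2 = -35782829/123138297 + (-10 - 41)**2 = -35782829/123138297 + (-51)**2 = -35782829/123138297 + 2601 = 320246927668/123138297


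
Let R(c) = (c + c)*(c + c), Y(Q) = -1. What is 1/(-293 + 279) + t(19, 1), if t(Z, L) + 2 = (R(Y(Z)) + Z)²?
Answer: 7377/14 ≈ 526.93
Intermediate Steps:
R(c) = 4*c² (R(c) = (2*c)*(2*c) = 4*c²)
t(Z, L) = -2 + (4 + Z)² (t(Z, L) = -2 + (4*(-1)² + Z)² = -2 + (4*1 + Z)² = -2 + (4 + Z)²)
1/(-293 + 279) + t(19, 1) = 1/(-293 + 279) + (-2 + (4 + 19)²) = 1/(-14) + (-2 + 23²) = -1/14 + (-2 + 529) = -1/14 + 527 = 7377/14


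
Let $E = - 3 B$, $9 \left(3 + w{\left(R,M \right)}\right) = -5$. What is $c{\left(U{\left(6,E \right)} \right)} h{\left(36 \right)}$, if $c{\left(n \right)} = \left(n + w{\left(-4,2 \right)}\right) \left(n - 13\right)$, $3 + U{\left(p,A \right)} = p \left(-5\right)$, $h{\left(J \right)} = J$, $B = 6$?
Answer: $60536$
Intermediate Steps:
$w{\left(R,M \right)} = - \frac{32}{9}$ ($w{\left(R,M \right)} = -3 + \frac{1}{9} \left(-5\right) = -3 - \frac{5}{9} = - \frac{32}{9}$)
$E = -18$ ($E = \left(-3\right) 6 = -18$)
$U{\left(p,A \right)} = -3 - 5 p$ ($U{\left(p,A \right)} = -3 + p \left(-5\right) = -3 - 5 p$)
$c{\left(n \right)} = \left(-13 + n\right) \left(- \frac{32}{9} + n\right)$ ($c{\left(n \right)} = \left(n - \frac{32}{9}\right) \left(n - 13\right) = \left(- \frac{32}{9} + n\right) \left(-13 + n\right) = \left(-13 + n\right) \left(- \frac{32}{9} + n\right)$)
$c{\left(U{\left(6,E \right)} \right)} h{\left(36 \right)} = \left(\frac{416}{9} + \left(-3 - 30\right)^{2} - \frac{149 \left(-3 - 30\right)}{9}\right) 36 = \left(\frac{416}{9} + \left(-33\right)^{2} - - \frac{1639}{3}\right) 36 = \left(\frac{416}{9} + 1089 + \frac{1639}{3}\right) 36 = \frac{15134}{9} \cdot 36 = 60536$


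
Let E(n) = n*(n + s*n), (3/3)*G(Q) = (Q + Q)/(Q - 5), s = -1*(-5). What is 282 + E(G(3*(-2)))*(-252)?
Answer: -183606/121 ≈ -1517.4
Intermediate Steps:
s = 5
G(Q) = 2*Q/(-5 + Q) (G(Q) = (Q + Q)/(Q - 5) = (2*Q)/(-5 + Q) = 2*Q/(-5 + Q))
E(n) = 6*n² (E(n) = n*(n + 5*n) = n*(6*n) = 6*n²)
282 + E(G(3*(-2)))*(-252) = 282 + (6*(2*(3*(-2))/(-5 + 3*(-2)))²)*(-252) = 282 + (6*(2*(-6)/(-5 - 6))²)*(-252) = 282 + (6*(2*(-6)/(-11))²)*(-252) = 282 + (6*(2*(-6)*(-1/11))²)*(-252) = 282 + (6*(12/11)²)*(-252) = 282 + (6*(144/121))*(-252) = 282 + (864/121)*(-252) = 282 - 217728/121 = -183606/121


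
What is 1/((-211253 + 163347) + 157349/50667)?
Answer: -50667/2427095953 ≈ -2.0876e-5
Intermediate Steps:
1/((-211253 + 163347) + 157349/50667) = 1/(-47906 + 157349*(1/50667)) = 1/(-47906 + 157349/50667) = 1/(-2427095953/50667) = -50667/2427095953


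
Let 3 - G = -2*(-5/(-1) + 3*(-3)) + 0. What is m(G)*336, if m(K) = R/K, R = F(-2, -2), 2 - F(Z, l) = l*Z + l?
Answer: 0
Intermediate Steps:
F(Z, l) = 2 - l - Z*l (F(Z, l) = 2 - (l*Z + l) = 2 - (Z*l + l) = 2 - (l + Z*l) = 2 + (-l - Z*l) = 2 - l - Z*l)
R = 0 (R = 2 - 1*(-2) - 1*(-2)*(-2) = 2 + 2 - 4 = 0)
G = -5 (G = 3 - (-2*(-5/(-1) + 3*(-3)) + 0) = 3 - (-2*(-5*(-1) - 9) + 0) = 3 - (-2*(5 - 9) + 0) = 3 - (-2*(-4) + 0) = 3 - (8 + 0) = 3 - 1*8 = 3 - 8 = -5)
m(K) = 0 (m(K) = 0/K = 0)
m(G)*336 = 0*336 = 0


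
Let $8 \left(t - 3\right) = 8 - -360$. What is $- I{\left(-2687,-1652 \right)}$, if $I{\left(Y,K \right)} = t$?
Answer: $-49$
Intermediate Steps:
$t = 49$ ($t = 3 + \frac{8 - -360}{8} = 3 + \frac{8 + 360}{8} = 3 + \frac{1}{8} \cdot 368 = 3 + 46 = 49$)
$I{\left(Y,K \right)} = 49$
$- I{\left(-2687,-1652 \right)} = \left(-1\right) 49 = -49$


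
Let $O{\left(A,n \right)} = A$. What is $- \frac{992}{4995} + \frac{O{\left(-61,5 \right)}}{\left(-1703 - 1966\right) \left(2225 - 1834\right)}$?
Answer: $- \frac{474265891}{2388574035} \approx -0.19856$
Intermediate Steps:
$- \frac{992}{4995} + \frac{O{\left(-61,5 \right)}}{\left(-1703 - 1966\right) \left(2225 - 1834\right)} = - \frac{992}{4995} - \frac{61}{\left(-1703 - 1966\right) \left(2225 - 1834\right)} = \left(-992\right) \frac{1}{4995} - \frac{61}{\left(-3669\right) 391} = - \frac{992}{4995} - \frac{61}{-1434579} = - \frac{992}{4995} - - \frac{61}{1434579} = - \frac{992}{4995} + \frac{61}{1434579} = - \frac{474265891}{2388574035}$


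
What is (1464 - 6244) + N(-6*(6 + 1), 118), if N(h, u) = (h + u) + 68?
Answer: -4636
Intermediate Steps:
N(h, u) = 68 + h + u
(1464 - 6244) + N(-6*(6 + 1), 118) = (1464 - 6244) + (68 - 6*(6 + 1) + 118) = -4780 + (68 - 6*7 + 118) = -4780 + (68 - 42 + 118) = -4780 + 144 = -4636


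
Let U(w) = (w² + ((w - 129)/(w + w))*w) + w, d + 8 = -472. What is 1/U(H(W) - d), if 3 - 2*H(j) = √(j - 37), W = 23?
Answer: 4*I/(1929*√14 + 929986*I) ≈ 4.3009e-6 + 3.3379e-8*I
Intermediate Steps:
H(j) = 3/2 - √(-37 + j)/2 (H(j) = 3/2 - √(j - 37)/2 = 3/2 - √(-37 + j)/2)
d = -480 (d = -8 - 472 = -480)
U(w) = -129/2 + w² + 3*w/2 (U(w) = (w² + ((-129 + w)/((2*w)))*w) + w = (w² + ((-129 + w)*(1/(2*w)))*w) + w = (w² + ((-129 + w)/(2*w))*w) + w = (w² + (-129/2 + w/2)) + w = (-129/2 + w² + w/2) + w = -129/2 + w² + 3*w/2)
1/U(H(W) - d) = 1/(-129/2 + ((3/2 - √(-37 + 23)/2) - 1*(-480))² + 3*((3/2 - √(-37 + 23)/2) - 1*(-480))/2) = 1/(-129/2 + ((3/2 - I*√14/2) + 480)² + 3*((3/2 - I*√14/2) + 480)/2) = 1/(-129/2 + (963/2 - I*√14/2)² + 3*(963/2 - I*√14/2)/2) = 1/(-129/2 + (963/2 - I*√14/2)² + (2889/4 - 3*I*√14/4)) = 1/(2631/4 + (963/2 - I*√14/2)² - 3*I*√14/4)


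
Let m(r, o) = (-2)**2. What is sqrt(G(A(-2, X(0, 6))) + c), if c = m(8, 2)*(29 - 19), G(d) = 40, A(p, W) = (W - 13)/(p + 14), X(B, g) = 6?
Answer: 4*sqrt(5) ≈ 8.9443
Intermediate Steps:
m(r, o) = 4
A(p, W) = (-13 + W)/(14 + p)
c = 40 (c = 4*(29 - 19) = 4*10 = 40)
sqrt(G(A(-2, X(0, 6))) + c) = sqrt(40 + 40) = sqrt(80) = 4*sqrt(5)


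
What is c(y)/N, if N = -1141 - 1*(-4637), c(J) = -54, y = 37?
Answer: -27/1748 ≈ -0.015446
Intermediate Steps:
N = 3496 (N = -1141 + 4637 = 3496)
c(y)/N = -54/3496 = -54*1/3496 = -27/1748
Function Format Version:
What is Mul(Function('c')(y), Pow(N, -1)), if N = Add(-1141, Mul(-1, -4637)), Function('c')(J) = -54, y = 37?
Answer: Rational(-27, 1748) ≈ -0.015446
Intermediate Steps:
N = 3496 (N = Add(-1141, 4637) = 3496)
Mul(Function('c')(y), Pow(N, -1)) = Mul(-54, Pow(3496, -1)) = Mul(-54, Rational(1, 3496)) = Rational(-27, 1748)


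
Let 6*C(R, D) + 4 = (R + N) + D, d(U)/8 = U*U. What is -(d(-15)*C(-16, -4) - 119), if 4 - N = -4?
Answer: 4919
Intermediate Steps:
N = 8 (N = 4 - 1*(-4) = 4 + 4 = 8)
d(U) = 8*U**2 (d(U) = 8*(U*U) = 8*U**2)
C(R, D) = 2/3 + D/6 + R/6 (C(R, D) = -2/3 + ((R + 8) + D)/6 = -2/3 + ((8 + R) + D)/6 = -2/3 + (8 + D + R)/6 = -2/3 + (4/3 + D/6 + R/6) = 2/3 + D/6 + R/6)
-(d(-15)*C(-16, -4) - 119) = -((8*(-15)**2)*(2/3 + (1/6)*(-4) + (1/6)*(-16)) - 119) = -((8*225)*(2/3 - 2/3 - 8/3) - 119) = -(1800*(-8/3) - 119) = -(-4800 - 119) = -1*(-4919) = 4919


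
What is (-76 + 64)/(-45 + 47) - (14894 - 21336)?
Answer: 6436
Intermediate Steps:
(-76 + 64)/(-45 + 47) - (14894 - 21336) = -12/2 - 1*(-6442) = -12*½ + 6442 = -6 + 6442 = 6436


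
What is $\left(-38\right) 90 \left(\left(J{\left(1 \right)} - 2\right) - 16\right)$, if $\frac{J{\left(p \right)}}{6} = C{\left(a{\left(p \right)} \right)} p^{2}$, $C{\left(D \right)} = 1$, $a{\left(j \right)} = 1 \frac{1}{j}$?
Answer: $41040$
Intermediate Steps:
$a{\left(j \right)} = \frac{1}{j}$
$J{\left(p \right)} = 6 p^{2}$ ($J{\left(p \right)} = 6 \cdot 1 p^{2} = 6 p^{2}$)
$\left(-38\right) 90 \left(\left(J{\left(1 \right)} - 2\right) - 16\right) = \left(-38\right) 90 \left(\left(6 \cdot 1^{2} - 2\right) - 16\right) = - 3420 \left(\left(6 \cdot 1 - 2\right) - 16\right) = - 3420 \left(\left(6 - 2\right) - 16\right) = - 3420 \left(4 - 16\right) = \left(-3420\right) \left(-12\right) = 41040$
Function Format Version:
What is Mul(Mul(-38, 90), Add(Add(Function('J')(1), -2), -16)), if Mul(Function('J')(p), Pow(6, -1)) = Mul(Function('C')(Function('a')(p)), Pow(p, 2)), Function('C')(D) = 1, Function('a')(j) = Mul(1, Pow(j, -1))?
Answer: 41040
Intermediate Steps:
Function('a')(j) = Pow(j, -1)
Function('J')(p) = Mul(6, Pow(p, 2)) (Function('J')(p) = Mul(6, Mul(1, Pow(p, 2))) = Mul(6, Pow(p, 2)))
Mul(Mul(-38, 90), Add(Add(Function('J')(1), -2), -16)) = Mul(Mul(-38, 90), Add(Add(Mul(6, Pow(1, 2)), -2), -16)) = Mul(-3420, Add(Add(Mul(6, 1), -2), -16)) = Mul(-3420, Add(Add(6, -2), -16)) = Mul(-3420, Add(4, -16)) = Mul(-3420, -12) = 41040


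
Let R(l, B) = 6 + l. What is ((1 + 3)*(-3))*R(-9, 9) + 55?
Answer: 91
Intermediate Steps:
((1 + 3)*(-3))*R(-9, 9) + 55 = ((1 + 3)*(-3))*(6 - 9) + 55 = (4*(-3))*(-3) + 55 = -12*(-3) + 55 = 36 + 55 = 91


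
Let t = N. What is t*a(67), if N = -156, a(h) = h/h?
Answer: -156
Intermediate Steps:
a(h) = 1
t = -156
t*a(67) = -156*1 = -156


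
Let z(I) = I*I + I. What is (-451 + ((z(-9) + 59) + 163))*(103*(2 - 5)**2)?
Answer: -145539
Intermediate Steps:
z(I) = I + I**2 (z(I) = I**2 + I = I + I**2)
(-451 + ((z(-9) + 59) + 163))*(103*(2 - 5)**2) = (-451 + ((-9*(1 - 9) + 59) + 163))*(103*(2 - 5)**2) = (-451 + ((-9*(-8) + 59) + 163))*(103*(-3)**2) = (-451 + ((72 + 59) + 163))*(103*9) = (-451 + (131 + 163))*927 = (-451 + 294)*927 = -157*927 = -145539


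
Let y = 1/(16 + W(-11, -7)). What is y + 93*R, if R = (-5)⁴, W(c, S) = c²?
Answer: 7963126/137 ≈ 58125.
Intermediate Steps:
y = 1/137 (y = 1/(16 + (-11)²) = 1/(16 + 121) = 1/137 ≈ 0.0072993)
R = 625
y + 93*R = 1/137 + 93*625 = 1/137 + 58125 = 7963126/137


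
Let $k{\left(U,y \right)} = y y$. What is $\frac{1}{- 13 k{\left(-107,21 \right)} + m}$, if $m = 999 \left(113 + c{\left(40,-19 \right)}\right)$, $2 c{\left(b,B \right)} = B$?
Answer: $\frac{2}{195327} \approx 1.0239 \cdot 10^{-5}$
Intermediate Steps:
$c{\left(b,B \right)} = \frac{B}{2}$
$k{\left(U,y \right)} = y^{2}$
$m = \frac{206793}{2}$ ($m = 999 \left(113 + \frac{1}{2} \left(-19\right)\right) = 999 \left(113 - \frac{19}{2}\right) = 999 \cdot \frac{207}{2} = \frac{206793}{2} \approx 1.034 \cdot 10^{5}$)
$\frac{1}{- 13 k{\left(-107,21 \right)} + m} = \frac{1}{- 13 \cdot 21^{2} + \frac{206793}{2}} = \frac{1}{\left(-13\right) 441 + \frac{206793}{2}} = \frac{1}{-5733 + \frac{206793}{2}} = \frac{1}{\frac{195327}{2}} = \frac{2}{195327}$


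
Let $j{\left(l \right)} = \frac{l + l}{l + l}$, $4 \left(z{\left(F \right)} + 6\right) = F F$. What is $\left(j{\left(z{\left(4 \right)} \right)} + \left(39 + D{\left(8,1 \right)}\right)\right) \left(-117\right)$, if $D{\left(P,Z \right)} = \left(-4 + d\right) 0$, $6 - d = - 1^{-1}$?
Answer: $-4680$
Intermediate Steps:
$d = 7$ ($d = 6 - - 1^{-1} = 6 - \left(-1\right) 1 = 6 - -1 = 6 + 1 = 7$)
$z{\left(F \right)} = -6 + \frac{F^{2}}{4}$ ($z{\left(F \right)} = -6 + \frac{F F}{4} = -6 + \frac{F^{2}}{4}$)
$j{\left(l \right)} = 1$ ($j{\left(l \right)} = \frac{2 l}{2 l} = 2 l \frac{1}{2 l} = 1$)
$D{\left(P,Z \right)} = 0$ ($D{\left(P,Z \right)} = \left(-4 + 7\right) 0 = 3 \cdot 0 = 0$)
$\left(j{\left(z{\left(4 \right)} \right)} + \left(39 + D{\left(8,1 \right)}\right)\right) \left(-117\right) = \left(1 + \left(39 + 0\right)\right) \left(-117\right) = \left(1 + 39\right) \left(-117\right) = 40 \left(-117\right) = -4680$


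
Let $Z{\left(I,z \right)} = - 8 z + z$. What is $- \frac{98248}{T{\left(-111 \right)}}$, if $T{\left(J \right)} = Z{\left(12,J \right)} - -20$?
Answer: $- \frac{98248}{797} \approx -123.27$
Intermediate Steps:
$Z{\left(I,z \right)} = - 7 z$
$T{\left(J \right)} = 20 - 7 J$ ($T{\left(J \right)} = - 7 J - -20 = - 7 J + 20 = 20 - 7 J$)
$- \frac{98248}{T{\left(-111 \right)}} = - \frac{98248}{20 - -777} = - \frac{98248}{20 + 777} = - \frac{98248}{797}$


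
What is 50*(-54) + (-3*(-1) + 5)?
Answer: -2692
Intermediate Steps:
50*(-54) + (-3*(-1) + 5) = -2700 + (3 + 5) = -2700 + 8 = -2692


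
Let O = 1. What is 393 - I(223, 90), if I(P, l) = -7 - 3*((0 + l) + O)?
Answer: 673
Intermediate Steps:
I(P, l) = -10 - 3*l (I(P, l) = -7 - 3*((0 + l) + 1) = -7 - 3*(l + 1) = -7 - 3*(1 + l) = -7 + (-3 - 3*l) = -10 - 3*l)
393 - I(223, 90) = 393 - (-10 - 3*90) = 393 - (-10 - 270) = 393 - 1*(-280) = 393 + 280 = 673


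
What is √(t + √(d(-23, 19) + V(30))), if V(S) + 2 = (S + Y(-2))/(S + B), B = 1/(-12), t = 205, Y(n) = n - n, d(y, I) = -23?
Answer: √(26420605 + 359*I*√3092785)/359 ≈ 14.319 + 0.17106*I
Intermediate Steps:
Y(n) = 0
B = -1/12 ≈ -0.083333
V(S) = -2 + S/(-1/12 + S) (V(S) = -2 + (S + 0)/(S - 1/12) = -2 + S/(-1/12 + S))
√(t + √(d(-23, 19) + V(30))) = √(205 + √(-23 + 2*(1 - 6*30)/(-1 + 12*30))) = √(205 + √(-23 + 2*(1 - 180)/(-1 + 360))) = √(205 + √(-23 + 2*(-179)/359)) = √(205 + √(-23 + 2*(1/359)*(-179))) = √(205 + √(-23 - 358/359)) = √(205 + √(-8615/359)) = √(205 + I*√3092785/359)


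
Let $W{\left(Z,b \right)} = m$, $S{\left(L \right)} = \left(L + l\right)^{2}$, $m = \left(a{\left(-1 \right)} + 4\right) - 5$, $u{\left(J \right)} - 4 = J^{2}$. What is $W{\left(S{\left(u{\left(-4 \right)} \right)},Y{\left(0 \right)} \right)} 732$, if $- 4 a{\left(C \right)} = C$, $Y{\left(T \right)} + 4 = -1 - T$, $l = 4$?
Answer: $-549$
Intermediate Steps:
$Y{\left(T \right)} = -5 - T$ ($Y{\left(T \right)} = -4 - \left(1 + T\right) = -5 - T$)
$a{\left(C \right)} = - \frac{C}{4}$
$u{\left(J \right)} = 4 + J^{2}$
$m = - \frac{3}{4}$ ($m = \left(\left(- \frac{1}{4}\right) \left(-1\right) + 4\right) - 5 = \left(\frac{1}{4} + 4\right) - 5 = \frac{17}{4} - 5 = - \frac{3}{4} \approx -0.75$)
$S{\left(L \right)} = \left(4 + L\right)^{2}$ ($S{\left(L \right)} = \left(L + 4\right)^{2} = \left(4 + L\right)^{2}$)
$W{\left(Z,b \right)} = - \frac{3}{4}$
$W{\left(S{\left(u{\left(-4 \right)} \right)},Y{\left(0 \right)} \right)} 732 = \left(- \frac{3}{4}\right) 732 = -549$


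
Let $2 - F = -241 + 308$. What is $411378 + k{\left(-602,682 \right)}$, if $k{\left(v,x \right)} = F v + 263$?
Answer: $450771$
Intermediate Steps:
$F = -65$ ($F = 2 - \left(-241 + 308\right) = 2 - 67 = -65$)
$k{\left(v,x \right)} = 263 - 65 v$ ($k{\left(v,x \right)} = - 65 v + 263 = 263 - 65 v$)
$411378 + k{\left(-602,682 \right)} = 411378 + \left(263 - -39130\right) = 411378 + \left(263 + 39130\right) = 411378 + 39393 = 450771$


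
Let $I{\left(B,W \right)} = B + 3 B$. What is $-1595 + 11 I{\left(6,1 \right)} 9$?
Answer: $781$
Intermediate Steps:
$I{\left(B,W \right)} = 4 B$
$-1595 + 11 I{\left(6,1 \right)} 9 = -1595 + 11 \cdot 4 \cdot 6 \cdot 9 = -1595 + 11 \cdot 24 \cdot 9 = -1595 + 264 \cdot 9 = -1595 + 2376 = 781$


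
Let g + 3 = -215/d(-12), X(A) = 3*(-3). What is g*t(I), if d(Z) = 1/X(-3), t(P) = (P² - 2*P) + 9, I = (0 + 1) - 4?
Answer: 46368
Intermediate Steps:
I = -3 (I = 1 - 4 = -3)
X(A) = -9
t(P) = 9 + P² - 2*P
d(Z) = -⅑ (d(Z) = 1/(-9) = -⅑)
g = 1932 (g = -3 - 215/(-⅑) = -3 - 215*(-9) = -3 + 1935 = 1932)
g*t(I) = 1932*(9 + (-3)² - 2*(-3)) = 1932*(9 + 9 + 6) = 1932*24 = 46368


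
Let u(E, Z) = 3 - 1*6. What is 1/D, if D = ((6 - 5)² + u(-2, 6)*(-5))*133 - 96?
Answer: 1/2032 ≈ 0.00049213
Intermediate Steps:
u(E, Z) = -3 (u(E, Z) = 3 - 6 = -3)
D = 2032 (D = ((6 - 5)² - 3*(-5))*133 - 96 = (1² + 15)*133 - 96 = (1 + 15)*133 - 96 = 16*133 - 96 = 2128 - 96 = 2032)
1/D = 1/2032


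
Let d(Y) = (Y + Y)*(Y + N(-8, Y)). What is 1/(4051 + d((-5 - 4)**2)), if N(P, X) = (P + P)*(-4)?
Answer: 1/27541 ≈ 3.6309e-5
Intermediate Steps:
N(P, X) = -8*P (N(P, X) = (2*P)*(-4) = -8*P)
d(Y) = 2*Y*(64 + Y) (d(Y) = (Y + Y)*(Y - 8*(-8)) = (2*Y)*(Y + 64) = (2*Y)*(64 + Y) = 2*Y*(64 + Y))
1/(4051 + d((-5 - 4)**2)) = 1/(4051 + 2*(-5 - 4)**2*(64 + (-5 - 4)**2)) = 1/(4051 + 2*(-9)**2*(64 + (-9)**2)) = 1/(4051 + 2*81*(64 + 81)) = 1/(4051 + 2*81*145) = 1/(4051 + 23490) = 1/27541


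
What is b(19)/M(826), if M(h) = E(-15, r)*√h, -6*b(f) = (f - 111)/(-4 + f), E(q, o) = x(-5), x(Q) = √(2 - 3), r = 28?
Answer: -23*I*√826/18585 ≈ -0.035568*I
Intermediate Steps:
x(Q) = I (x(Q) = √(-1) = I)
E(q, o) = I
b(f) = -(-111 + f)/(6*(-4 + f)) (b(f) = -(f - 111)/(6*(-4 + f)) = -(-111 + f)/(6*(-4 + f)))
M(h) = I*√h
b(19)/M(826) = ((111 - 1*19)/(6*(-4 + 19)))/((I*√826)) = ((⅙)*(111 - 19)/15)*(-I*√826/826) = ((⅙)*(1/15)*92)*(-I*√826/826) = 46*(-I*√826/826)/45 = -23*I*√826/18585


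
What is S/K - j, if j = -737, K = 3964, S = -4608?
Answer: 729215/991 ≈ 735.84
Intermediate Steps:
S/K - j = -4608/3964 - 1*(-737) = -4608*1/3964 + 737 = -1152/991 + 737 = 729215/991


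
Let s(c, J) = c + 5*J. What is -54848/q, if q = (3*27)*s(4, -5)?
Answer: 54848/1701 ≈ 32.245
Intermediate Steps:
q = -1701 (q = (3*27)*(4 + 5*(-5)) = 81*(4 - 25) = 81*(-21) = -1701)
-54848/q = -54848/(-1701) = -54848*(-1/1701) = 54848/1701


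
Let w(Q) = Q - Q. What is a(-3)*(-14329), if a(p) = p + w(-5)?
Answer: 42987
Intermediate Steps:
w(Q) = 0
a(p) = p (a(p) = p + 0 = p)
a(-3)*(-14329) = -3*(-14329) = 42987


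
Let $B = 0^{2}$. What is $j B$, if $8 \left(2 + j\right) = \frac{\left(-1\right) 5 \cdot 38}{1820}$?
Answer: $0$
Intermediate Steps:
$B = 0$
$j = - \frac{2931}{1456}$ ($j = -2 + \frac{- 5 \cdot 38 \cdot \frac{1}{1820}}{8} = -2 + \frac{\left(-1\right) 190 \cdot \frac{1}{1820}}{8} = -2 + \frac{\left(-190\right) \frac{1}{1820}}{8} = -2 + \frac{1}{8} \left(- \frac{19}{182}\right) = -2 - \frac{19}{1456} = - \frac{2931}{1456} \approx -2.0131$)
$j B = \left(- \frac{2931}{1456}\right) 0 = 0$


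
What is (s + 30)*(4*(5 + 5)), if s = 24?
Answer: 2160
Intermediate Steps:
(s + 30)*(4*(5 + 5)) = (24 + 30)*(4*(5 + 5)) = 54*(4*10) = 54*40 = 2160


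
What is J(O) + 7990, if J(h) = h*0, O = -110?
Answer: 7990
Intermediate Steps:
J(h) = 0
J(O) + 7990 = 0 + 7990 = 7990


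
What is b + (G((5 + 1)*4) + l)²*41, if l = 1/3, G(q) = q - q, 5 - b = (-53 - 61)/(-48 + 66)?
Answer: 143/9 ≈ 15.889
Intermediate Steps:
b = 34/3 (b = 5 - (-53 - 61)/(-48 + 66) = 5 - (-114)/18 = 5 - 1*(-19/3) = 5 + 19/3 = 34/3 ≈ 11.333)
G(q) = 0
l = ⅓ ≈ 0.33333
b + (G((5 + 1)*4) + l)²*41 = 34/3 + (0 + ⅓)²*41 = 34/3 + (⅓)²*41 = 34/3 + (⅑)*41 = 34/3 + 41/9 = 143/9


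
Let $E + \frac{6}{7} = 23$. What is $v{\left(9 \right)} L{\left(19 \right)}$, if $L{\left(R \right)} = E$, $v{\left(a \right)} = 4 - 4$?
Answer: $0$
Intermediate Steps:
$E = \frac{155}{7}$ ($E = - \frac{6}{7} + 23 = \frac{155}{7} \approx 22.143$)
$v{\left(a \right)} = 0$
$L{\left(R \right)} = \frac{155}{7}$
$v{\left(9 \right)} L{\left(19 \right)} = 0 \cdot \frac{155}{7} = 0$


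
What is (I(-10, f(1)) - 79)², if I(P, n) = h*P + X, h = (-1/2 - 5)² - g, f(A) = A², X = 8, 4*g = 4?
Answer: 528529/4 ≈ 1.3213e+5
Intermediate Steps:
g = 1 (g = (¼)*4 = 1)
h = 117/4 (h = (-1/2 - 5)² - 1*1 = (-1*½ - 5)² - 1 = (-½ - 5)² - 1 = (-11/2)² - 1 = 121/4 - 1 = 117/4 ≈ 29.250)
I(P, n) = 8 + 117*P/4 (I(P, n) = 117*P/4 + 8 = 8 + 117*P/4)
(I(-10, f(1)) - 79)² = ((8 + (117/4)*(-10)) - 79)² = ((8 - 585/2) - 79)² = (-569/2 - 79)² = (-727/2)² = 528529/4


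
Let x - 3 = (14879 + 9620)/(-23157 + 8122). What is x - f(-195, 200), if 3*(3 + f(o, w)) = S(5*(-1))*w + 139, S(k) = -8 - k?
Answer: 7128268/45105 ≈ 158.04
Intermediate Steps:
f(o, w) = 130/3 - w (f(o, w) = -3 + ((-8 - 5*(-1))*w + 139)/3 = -3 + ((-8 - 1*(-5))*w + 139)/3 = -3 + ((-8 + 5)*w + 139)/3 = -3 + (-3*w + 139)/3 = -3 + (139 - 3*w)/3 = -3 + (139/3 - w) = 130/3 - w)
x = 20606/15035 (x = 3 + (14879 + 9620)/(-23157 + 8122) = 3 + 24499/(-15035) = 3 + 24499*(-1/15035) = 3 - 24499/15035 = 20606/15035 ≈ 1.3705)
x - f(-195, 200) = 20606/15035 - (130/3 - 1*200) = 20606/15035 - (130/3 - 200) = 20606/15035 - 1*(-470/3) = 20606/15035 + 470/3 = 7128268/45105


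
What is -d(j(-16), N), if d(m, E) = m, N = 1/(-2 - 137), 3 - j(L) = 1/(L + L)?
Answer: -97/32 ≈ -3.0313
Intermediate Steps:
j(L) = 3 - 1/(2*L) (j(L) = 3 - 1/(L + L) = 3 - 1/(2*L))
N = -1/139 (N = 1/(-139) = -1/139 ≈ -0.0071942)
-d(j(-16), N) = -(3 - 1/2/(-16)) = -(3 - 1/2*(-1/16)) = -(3 + 1/32) = -1*97/32 = -97/32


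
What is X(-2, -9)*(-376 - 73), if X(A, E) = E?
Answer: 4041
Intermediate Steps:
X(-2, -9)*(-376 - 73) = -9*(-376 - 73) = -9*(-449) = 4041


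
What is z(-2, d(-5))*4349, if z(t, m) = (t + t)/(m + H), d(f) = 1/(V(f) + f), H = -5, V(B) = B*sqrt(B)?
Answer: 13133980/3801 + 86980*I*sqrt(5)/3801 ≈ 3455.4 + 51.169*I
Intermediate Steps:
V(B) = B**(3/2)
d(f) = 1/(f + f**(3/2)) (d(f) = 1/(f**(3/2) + f) = 1/(f + f**(3/2)))
z(t, m) = 2*t/(-5 + m) (z(t, m) = (t + t)/(m - 5) = (2*t)/(-5 + m) = 2*t/(-5 + m))
z(-2, d(-5))*4349 = (2*(-2)/(-5 + 1/(-5 + (-5)**(3/2))))*4349 = (2*(-2)/(-5 + 1/(-5 - 5*I*sqrt(5))))*4349 = -4/(-5 + 1/(-5 - 5*I*sqrt(5)))*4349 = -17396/(-5 + 1/(-5 - 5*I*sqrt(5)))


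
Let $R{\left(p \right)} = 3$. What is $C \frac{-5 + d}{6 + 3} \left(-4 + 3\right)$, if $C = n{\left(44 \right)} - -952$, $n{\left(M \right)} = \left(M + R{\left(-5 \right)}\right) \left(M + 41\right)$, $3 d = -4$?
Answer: $\frac{31331}{9} \approx 3481.2$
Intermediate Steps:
$d = - \frac{4}{3}$ ($d = \frac{1}{3} \left(-4\right) = - \frac{4}{3} \approx -1.3333$)
$n{\left(M \right)} = \left(3 + M\right) \left(41 + M\right)$ ($n{\left(M \right)} = \left(M + 3\right) \left(M + 41\right) = \left(3 + M\right) \left(41 + M\right)$)
$C = 4947$ ($C = \left(123 + 44^{2} + 44 \cdot 44\right) - -952 = \left(123 + 1936 + 1936\right) + 952 = 3995 + 952 = 4947$)
$C \frac{-5 + d}{6 + 3} \left(-4 + 3\right) = 4947 \frac{-5 - \frac{4}{3}}{6 + 3} \left(-4 + 3\right) = 4947 - \frac{19}{3 \cdot 9} \left(-1\right) = 4947 \left(- \frac{19}{3}\right) \frac{1}{9} \left(-1\right) = 4947 \left(\left(- \frac{19}{27}\right) \left(-1\right)\right) = 4947 \cdot \frac{19}{27} = \frac{31331}{9}$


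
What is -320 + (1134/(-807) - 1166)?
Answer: -400112/269 ≈ -1487.4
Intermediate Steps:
-320 + (1134/(-807) - 1166) = -320 + (1134*(-1/807) - 1166) = -320 + (-378/269 - 1166) = -320 - 314032/269 = -400112/269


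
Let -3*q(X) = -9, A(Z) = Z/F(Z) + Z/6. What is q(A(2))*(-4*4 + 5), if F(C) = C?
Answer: -33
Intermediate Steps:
A(Z) = 1 + Z/6 (A(Z) = Z/Z + Z/6 = 1 + Z*(⅙) = 1 + Z/6)
q(X) = 3 (q(X) = -⅓*(-9) = 3)
q(A(2))*(-4*4 + 5) = 3*(-4*4 + 5) = 3*(-16 + 5) = 3*(-11) = -33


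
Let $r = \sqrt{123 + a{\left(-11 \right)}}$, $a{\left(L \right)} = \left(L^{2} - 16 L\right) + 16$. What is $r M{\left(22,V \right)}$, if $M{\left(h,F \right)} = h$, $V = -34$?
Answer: $44 \sqrt{109} \approx 459.37$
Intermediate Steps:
$a{\left(L \right)} = 16 + L^{2} - 16 L$
$r = 2 \sqrt{109}$ ($r = \sqrt{123 + \left(16 + \left(-11\right)^{2} - -176\right)} = \sqrt{123 + \left(16 + 121 + 176\right)} = \sqrt{123 + 313} = \sqrt{436} = 2 \sqrt{109} \approx 20.881$)
$r M{\left(22,V \right)} = 2 \sqrt{109} \cdot 22 = 44 \sqrt{109}$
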